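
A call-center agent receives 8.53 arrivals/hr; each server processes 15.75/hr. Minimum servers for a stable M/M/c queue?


Stability requires cμ > λ ⇔ c > λ/μ.
λ/μ = 8.53/15.75 = 0.5416
Minimum integer c = ⌊0.5416⌋ + 1 = 1
Check: 1·15.75 = 15.75 > 8.53, while 0·15.75 = 0.00 ≤ 8.53

Final: 1 servers


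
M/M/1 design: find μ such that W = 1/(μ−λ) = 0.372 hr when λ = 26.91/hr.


W = 1/(μ−λ) ⇒ μ − λ = 1/W = 1/0.372 = 2.6882
μ = λ + 1/W = 26.91 + 2.6882 = 29.5982 per hr

Final: 29.5982 /hr


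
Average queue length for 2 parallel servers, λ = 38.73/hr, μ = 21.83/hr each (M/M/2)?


a = λ/μ = 1.7742; ρ = a/2 = 0.8871
P₀ = 0.059837
Lq = P₀·a^c·ρ / (c!·(1−ρ)²) = 0.059837·3.14766·0.8871/(2·0.01275)
= 6.55190

Final: 6.55190


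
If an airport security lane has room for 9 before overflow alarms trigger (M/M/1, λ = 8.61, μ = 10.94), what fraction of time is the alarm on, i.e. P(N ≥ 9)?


ρ = 8.61/10.94 = 0.7870
P(N ≥ n) = ρ^n = 0.7870^9 = 0.115844

Final: 0.115844


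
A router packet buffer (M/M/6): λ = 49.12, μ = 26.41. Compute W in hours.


a = 1.8599; ρ = 0.3100; P₀ = 0.155540
Lq = P₀·a^c·ρ/(c!(1−ρ)²) = 0.005822
Wq = Lq/λ = 0.005822/49.12 = 0.0001185 hr
W = Wq + 1/μ = 0.0001185 + 0.03786 = 0.03798 hr

Final: 0.03798 hr


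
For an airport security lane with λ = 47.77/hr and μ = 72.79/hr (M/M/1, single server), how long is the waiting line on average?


ρ = 47.77/72.79 = 0.6563
Lq = ρ²/(1−ρ) = 0.4307/0.3437 = 1.2530

Final: 1.2530


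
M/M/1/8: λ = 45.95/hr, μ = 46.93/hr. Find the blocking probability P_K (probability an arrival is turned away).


ρ = λ/μ = 45.95/46.93 = 0.9791
P_K = (1−ρ)ρ^K/(1−ρ^(K+1)) = (0.02088·0.844656)/(1 − 0.827017)
= 0.017638/0.172983 = 0.101965

Final: 0.101965


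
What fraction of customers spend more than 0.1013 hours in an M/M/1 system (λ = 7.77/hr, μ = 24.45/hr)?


W ~ Exponential(μ−λ) for M/M/1.
μ − λ = 24.45 − 7.77 = 16.6800
P(W > t) = e^{−(μ−λ)t} = e^{−1.6897} = 0.184578

Final: 0.184578


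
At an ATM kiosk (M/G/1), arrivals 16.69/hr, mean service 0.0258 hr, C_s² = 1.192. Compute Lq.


ρ = λ·E[S] = 16.69·0.0258 = 0.4306
Lq = ρ²(1+C_s²)/(2(1−ρ)) = 0.1854·(1+1.192)/(2·0.5694)
= 0.1854·2.1920/1.1388 = 0.35690

Final: 0.35690


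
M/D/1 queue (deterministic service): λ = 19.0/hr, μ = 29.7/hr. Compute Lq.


ρ = 19.0/29.7 = 0.6397
M/D/1: Lq = ρ²/(2(1−ρ)) = 0.4093/(2·0.3603) = 0.56799

Final: 0.56799


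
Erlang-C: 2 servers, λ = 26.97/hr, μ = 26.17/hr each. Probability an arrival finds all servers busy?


a = λ/μ = 1.0306; ρ = a/2 = 0.5153
P₀ = 0.319884 (from M/M/c formula)
C(c,a) = [a^c/(c!(1−ρ))]·P₀ = [1.06207/(2·0.4847)]·0.319884
= 1.09556·0.319884 = 0.350453

Final: 0.350453


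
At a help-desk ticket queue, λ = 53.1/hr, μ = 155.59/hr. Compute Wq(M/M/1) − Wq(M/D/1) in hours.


ρ = 53.1/155.59 = 0.3413
Wq(M/M/1) = ρ/(μ−λ) = 0.3413/102.49 = 0.003330 hr
Wq(M/D/1) = ρ/(2(μ−λ)) = 0.001665 hr
Savings = 0.003330 − 0.001665 = 0.001665 hr

Final: 0.001665 hr


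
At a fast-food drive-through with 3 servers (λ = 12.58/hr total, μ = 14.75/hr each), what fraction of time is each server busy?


ρ = λ/(cμ) = 12.58/(3·14.75) = 12.58/44.25 = 0.2843

Final: 0.2843


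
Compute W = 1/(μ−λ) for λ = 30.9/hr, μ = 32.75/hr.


W = 1/(μ−λ) = 1/(32.75 − 30.9) = 1/1.85 = 0.5405 hr

Final: 0.5405 hr


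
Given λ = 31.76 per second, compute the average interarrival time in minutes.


Mean interarrival time = 1/λ = 1/31.76 second = 0.03149 second
In minutes: 0.03149 × 0.0166667 = 0.0005248 min

Final: 0.0005248 min


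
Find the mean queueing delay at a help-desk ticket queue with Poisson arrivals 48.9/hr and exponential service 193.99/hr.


ρ = 48.9/193.99 = 0.2521
Wq = ρ/(μ−λ) = 0.2521/(193.99 − 48.9) = 0.2521/145.09 = 0.001737 hr

Final: 0.001737 hr


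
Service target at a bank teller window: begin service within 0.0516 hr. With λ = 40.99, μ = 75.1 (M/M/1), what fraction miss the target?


ρ = 40.99/75.1 = 0.5458
P(Wq > t) = ρ·e^{−(μ−λ)t} = 0.5458·e^{−1.7601}
= 0.5458·0.172032 = 0.093896

Final: 0.093896


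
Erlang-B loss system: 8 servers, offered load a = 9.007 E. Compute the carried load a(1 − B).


B(8,9.007) = 0.289518 (Erlang-B)
Carried load = a(1 − B) = 9.007·(1 − 0.289518) = 9.007·0.710482 = 6.3993 E

Final: 6.3993 Erlangs


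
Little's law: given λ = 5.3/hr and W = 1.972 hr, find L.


L = λW = 5.3·1.972 = 10.4516

Final: 10.4516


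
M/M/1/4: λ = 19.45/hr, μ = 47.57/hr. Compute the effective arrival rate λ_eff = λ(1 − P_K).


ρ = 0.4089; P_K = (1−ρ)ρ^4/(1−ρ^5) = 0.016712
λ_eff = λ(1 − P_K) = 19.45·(1 − 0.016712) = 19.45·0.983288 = 19.1250 /hr

Final: 19.1250 /hr


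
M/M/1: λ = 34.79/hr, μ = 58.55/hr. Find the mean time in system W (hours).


W = 1/(μ−λ) = 1/(58.55 − 34.79) = 1/23.76 = 0.04209 hr

Final: 0.04209 hr


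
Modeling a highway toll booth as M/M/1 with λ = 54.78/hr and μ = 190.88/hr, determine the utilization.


ρ = λ/μ = 54.78/190.88 = 0.2870

Final: 0.2870


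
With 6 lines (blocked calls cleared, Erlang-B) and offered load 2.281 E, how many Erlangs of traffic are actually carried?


B(6,2.281) = 0.020170 (Erlang-B)
Carried load = a(1 − B) = 2.281·(1 − 0.020170) = 2.281·0.979830 = 2.2350 E

Final: 2.2350 Erlangs


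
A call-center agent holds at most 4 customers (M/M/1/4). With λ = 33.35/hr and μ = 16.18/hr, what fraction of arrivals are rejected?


ρ = λ/μ = 33.35/16.18 = 2.0612
P_K = (1−ρ)ρ^K/(1−ρ^(K+1)) = (-1.0612·18.049671)/(1 − 37.203740)
= -19.154070/-36.203740 = 0.529063

Final: 0.529063


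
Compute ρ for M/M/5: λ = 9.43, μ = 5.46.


ρ = λ/(cμ) = 9.43/(5·5.46) = 9.43/27.30 = 0.3454

Final: 0.3454


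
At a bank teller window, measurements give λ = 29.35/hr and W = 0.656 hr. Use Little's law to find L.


L = λW = 29.35·0.656 = 19.2536

Final: 19.2536


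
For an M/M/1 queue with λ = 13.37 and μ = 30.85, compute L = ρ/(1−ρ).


ρ = λ/μ = 13.37/30.85 = 0.4334
L = ρ/(1−ρ) = 0.4334/(1 − 0.4334) = 0.4334/0.5666 = 0.7649

Final: 0.7649


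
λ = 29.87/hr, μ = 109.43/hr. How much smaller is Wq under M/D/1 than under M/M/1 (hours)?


ρ = 29.87/109.43 = 0.2730
Wq(M/M/1) = ρ/(μ−λ) = 0.2730/79.56 = 0.003431 hr
Wq(M/D/1) = ρ/(2(μ−λ)) = 0.001715 hr
Savings = 0.003431 − 0.001715 = 0.001715 hr

Final: 0.001715 hr


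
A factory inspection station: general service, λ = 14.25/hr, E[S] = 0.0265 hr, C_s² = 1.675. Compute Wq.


ρ = λ·E[S] = 14.25·0.0265 = 0.3776
E[S²] = E[S]²(1+C_s²) = 0.0265²·(1+1.675) = 0.001879
Wq = λ·E[S²]/(2(1−ρ)) = 14.25·0.001879/(2·0.6224) = 0.02151 hr

Final: 0.02151 hr


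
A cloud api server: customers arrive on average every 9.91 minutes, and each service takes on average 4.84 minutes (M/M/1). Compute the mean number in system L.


λ = 60/9.91 = 6.0545 /hr
μ = 60/4.84 = 12.3967 /hr
ρ = λ/μ = 6.0545/12.3967 = 0.4884
L = ρ/(1−ρ) = 0.4884/0.5116 = 0.9546

Final: 0.9546


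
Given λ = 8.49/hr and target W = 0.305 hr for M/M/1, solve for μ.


W = 1/(μ−λ) ⇒ μ − λ = 1/W = 1/0.305 = 3.2787
μ = λ + 1/W = 8.49 + 3.2787 = 11.7687 per hr

Final: 11.7687 /hr


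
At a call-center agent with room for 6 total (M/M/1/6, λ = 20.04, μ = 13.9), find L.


ρ = 20.04/13.9 = 1.4417
L = ρ[1 − (K+1)ρ^K + Kρ^(K+1)] / [(1−ρ)(1−ρ^(K+1))]
Numerator: 1.4417·(1 − 7·8.980438 + 6·12.947336) = 22.809488
Denominator: (-0.4417)·(-11.947336) = 5.277456
L = 22.809488/5.277456 = 4.3221

Final: 4.3221


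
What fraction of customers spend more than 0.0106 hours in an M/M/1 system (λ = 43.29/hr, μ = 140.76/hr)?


W ~ Exponential(μ−λ) for M/M/1.
μ − λ = 140.76 − 43.29 = 97.4700
P(W > t) = e^{−(μ−λ)t} = e^{−1.0332} = 0.355873

Final: 0.355873


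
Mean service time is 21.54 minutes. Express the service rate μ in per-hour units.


μ = 1/(service time) in consistent units.
1 hour = 60 min, so μ = 60/21.54 = 2.7855 per hour

Final: 2.7855 /hr


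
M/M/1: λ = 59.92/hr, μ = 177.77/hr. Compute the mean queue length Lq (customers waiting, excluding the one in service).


ρ = 59.92/177.77 = 0.3371
Lq = ρ²/(1−ρ) = 0.1136/0.6629 = 0.1714

Final: 0.1714


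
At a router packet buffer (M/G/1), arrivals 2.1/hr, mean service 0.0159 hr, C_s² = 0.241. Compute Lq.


ρ = λ·E[S] = 2.1·0.0159 = 0.03339
Lq = ρ²(1+C_s²)/(2(1−ρ)) = 0.001115·(1+0.241)/(2·0.9666)
= 0.001115·1.2410/1.9332 = 0.0007157

Final: 0.0007157


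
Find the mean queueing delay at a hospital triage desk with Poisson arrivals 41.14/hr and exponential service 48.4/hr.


ρ = 41.14/48.4 = 0.8500
Wq = ρ/(μ−λ) = 0.8500/(48.4 − 41.14) = 0.8500/7.26 = 0.1171 hr

Final: 0.1171 hr


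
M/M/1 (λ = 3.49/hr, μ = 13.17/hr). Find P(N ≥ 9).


ρ = 3.49/13.17 = 0.2650
P(N ≥ n) = ρ^n = 0.2650^9 = 0.000006444

Final: 0.000006444


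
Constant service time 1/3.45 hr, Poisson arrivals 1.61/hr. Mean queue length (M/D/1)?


ρ = 1.61/3.45 = 0.4667
M/D/1: Lq = ρ²/(2(1−ρ)) = 0.2178/(2·0.5333) = 0.20417

Final: 0.20417


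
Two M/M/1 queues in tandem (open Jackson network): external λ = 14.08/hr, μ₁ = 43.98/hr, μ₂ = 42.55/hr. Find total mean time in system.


Each node sees arrival rate λ = 14.08/hr (tandem ⇒ throughput preserved).
W₁ = 1/(μ₁−λ) = 1/(43.98−14.08) = 0.03344 hr
W₂ = 1/(μ₂−λ) = 1/(42.55−14.08) = 0.03512 hr
W_total = W₁ + W₂ = 0.03344 + 0.03512 = 0.06857 hr

Final: 0.06857 hr


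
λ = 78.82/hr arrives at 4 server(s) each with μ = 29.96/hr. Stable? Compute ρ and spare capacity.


Total capacity cμ = 4·29.96 = 119.84/hr
ρ = λ/(cμ) = 78.82/119.84 = 0.6577
Stable ⇔ ρ < 1: YES
Spare capacity = cμ − λ = 119.84 − 78.82 = 41.02/hr

Final: ρ = 0.6577; stable; margin = 41.02/hr


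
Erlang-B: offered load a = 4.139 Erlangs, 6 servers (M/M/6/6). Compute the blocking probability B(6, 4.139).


B(c,a) = (a^c/c!) / Σ_{k=0}^{c} a^k/k!
a^6/6! = 6.982968
Σ terms (k=0..6): 1.00000 + 4.13900 + 8.56566 + 11.81776 + 12.22842 + 10.12269 + 6.98297 = 54.856497
B = 6.982968/54.856497 = 0.127295

Final: 0.127295


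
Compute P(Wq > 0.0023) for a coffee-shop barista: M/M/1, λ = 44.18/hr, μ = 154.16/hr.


ρ = 44.18/154.16 = 0.2866
P(Wq > t) = ρ·e^{−(μ−λ)t} = 0.2866·e^{−0.2530}
= 0.2866·0.776504 = 0.222535

Final: 0.222535


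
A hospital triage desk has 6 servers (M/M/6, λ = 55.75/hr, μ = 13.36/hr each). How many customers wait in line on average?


a = λ/μ = 4.1729; ρ = a/6 = 0.6955
P₀ = 0.013652
Lq = P₀·a^c·ρ / (c!·(1−ρ)²) = 0.013652·5279.95817·0.6955/(720·0.09273)
= 0.75086

Final: 0.75086


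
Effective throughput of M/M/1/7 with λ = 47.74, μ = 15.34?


ρ = 3.1121; P_K = (1−ρ)ρ^7/(1−ρ^8) = 0.678753
λ_eff = λ(1 − P_K) = 47.74·(1 − 0.678753) = 47.74·0.321247 = 15.3363 /hr

Final: 15.3363 /hr


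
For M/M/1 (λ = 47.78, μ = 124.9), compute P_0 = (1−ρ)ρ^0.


ρ = 47.78/124.9 = 0.3825
P_n = (1−ρ)·ρ^n = (1 − 0.3825)·0.3825^0 = 0.6175·1.000000 = 0.617454

Final: 0.617454


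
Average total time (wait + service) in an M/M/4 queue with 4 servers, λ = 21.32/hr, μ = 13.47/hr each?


a = 1.5828; ρ = 0.3957; P₀ = 0.202883
Lq = P₀·a^c·ρ/(c!(1−ρ)²) = 0.05749
Wq = Lq/λ = 0.05749/21.32 = 0.002696 hr
W = Wq + 1/μ = 0.002696 + 0.07424 = 0.07694 hr

Final: 0.07694 hr


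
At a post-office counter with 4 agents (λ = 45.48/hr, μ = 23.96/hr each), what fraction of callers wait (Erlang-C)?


a = λ/μ = 1.8982; ρ = a/4 = 0.4745
P₀ = 0.145583 (from M/M/c formula)
C(c,a) = [a^c/(c!(1−ρ))]·P₀ = [12.98179/(24·0.5255)]·0.145583
= 1.02940·0.145583 = 0.149863

Final: 0.149863


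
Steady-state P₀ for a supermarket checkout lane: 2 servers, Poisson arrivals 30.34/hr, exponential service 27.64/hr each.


a = λ/μ = 30.34/27.64 = 1.0977; ρ = a/c = 0.5488
Σ_{k=0}^{1} a^k/k! (terms k=0..1) = 1.00000 + 1.09768 = 2.09768
Tail: a^2/(2!(1−ρ)) = 1.20491/(2·0.4512) = 1.33535
P₀ = 1/(2.09768 + 1.33535) = 1/3.43304 = 0.291287

Final: 0.291287


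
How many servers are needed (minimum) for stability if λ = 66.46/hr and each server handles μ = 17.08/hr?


Stability requires cμ > λ ⇔ c > λ/μ.
λ/μ = 66.46/17.08 = 3.8911
Minimum integer c = ⌊3.8911⌋ + 1 = 4
Check: 4·17.08 = 68.32 > 66.46, while 3·17.08 = 51.24 ≤ 66.46

Final: 4 servers


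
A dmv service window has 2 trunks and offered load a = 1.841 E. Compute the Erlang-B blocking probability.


B(c,a) = (a^c/c!) / Σ_{k=0}^{c} a^k/k!
a^2/2! = 1.694640
Σ terms (k=0..2): 1.00000 + 1.84100 + 1.69464 = 4.535640
B = 1.694640/4.535640 = 0.373628

Final: 0.373628


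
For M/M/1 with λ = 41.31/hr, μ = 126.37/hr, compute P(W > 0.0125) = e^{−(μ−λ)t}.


W ~ Exponential(μ−λ) for M/M/1.
μ − λ = 126.37 − 41.31 = 85.0600
P(W > t) = e^{−(μ−λ)t} = e^{−1.0633} = 0.345332

Final: 0.345332


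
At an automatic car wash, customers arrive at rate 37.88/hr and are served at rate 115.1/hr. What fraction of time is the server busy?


ρ = λ/μ = 37.88/115.1 = 0.3291

Final: 0.3291


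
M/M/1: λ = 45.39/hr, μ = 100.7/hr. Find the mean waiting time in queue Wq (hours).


ρ = 45.39/100.7 = 0.4507
Wq = ρ/(μ−λ) = 0.4507/(100.7 − 45.39) = 0.4507/55.31 = 0.008149 hr

Final: 0.008149 hr


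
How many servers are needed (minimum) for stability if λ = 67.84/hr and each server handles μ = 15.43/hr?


Stability requires cμ > λ ⇔ c > λ/μ.
λ/μ = 67.84/15.43 = 4.3966
Minimum integer c = ⌊4.3966⌋ + 1 = 5
Check: 5·15.43 = 77.15 > 67.84, while 4·15.43 = 61.72 ≤ 67.84

Final: 5 servers


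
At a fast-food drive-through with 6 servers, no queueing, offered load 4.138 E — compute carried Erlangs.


B(6,4.138) = 0.127222 (Erlang-B)
Carried load = a(1 − B) = 4.138·(1 − 0.127222) = 4.138·0.872778 = 3.6116 E

Final: 3.6116 Erlangs


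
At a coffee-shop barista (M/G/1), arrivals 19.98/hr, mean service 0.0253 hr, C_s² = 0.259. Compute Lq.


ρ = λ·E[S] = 19.98·0.0253 = 0.5055
Lq = ρ²(1+C_s²)/(2(1−ρ)) = 0.2555·(1+0.259)/(2·0.4945)
= 0.2555·1.2590/0.9890 = 0.32528

Final: 0.32528


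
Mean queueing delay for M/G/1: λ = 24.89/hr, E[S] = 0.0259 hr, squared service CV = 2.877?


ρ = λ·E[S] = 24.89·0.0259 = 0.6447
E[S²] = E[S]²(1+C_s²) = 0.0259²·(1+2.877) = 0.002601
Wq = λ·E[S²]/(2(1−ρ)) = 24.89·0.002601/(2·0.3553) = 0.09108 hr

Final: 0.09108 hr


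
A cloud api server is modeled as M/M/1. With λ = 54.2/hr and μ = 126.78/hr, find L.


ρ = λ/μ = 54.2/126.78 = 0.4275
L = ρ/(1−ρ) = 0.4275/(1 − 0.4275) = 0.4275/0.5725 = 0.7468

Final: 0.7468


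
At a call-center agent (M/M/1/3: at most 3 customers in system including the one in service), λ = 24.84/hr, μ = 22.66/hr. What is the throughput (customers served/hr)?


ρ = 1.0962; P_K = (1−ρ)ρ^3/(1−ρ^4) = 0.285424
λ_eff = λ(1 − P_K) = 24.84·(1 − 0.285424) = 24.84·0.714576 = 17.7501 /hr

Final: 17.7501 /hr


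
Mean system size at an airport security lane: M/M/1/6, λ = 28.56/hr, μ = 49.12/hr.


ρ = 28.56/49.12 = 0.5814
L = ρ[1 − (K+1)ρ^K + Kρ^(K+1)] / [(1−ρ)(1−ρ^(K+1))]
Numerator: 0.5814·(1 − 7·0.038637 + 6·0.022465) = 0.502551
Denominator: (0.4186)·(0.977535) = 0.409164
L = 0.502551/0.409164 = 1.2282

Final: 1.2282


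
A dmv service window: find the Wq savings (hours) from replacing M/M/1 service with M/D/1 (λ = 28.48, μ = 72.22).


ρ = 28.48/72.22 = 0.3944
Wq(M/M/1) = ρ/(μ−λ) = 0.3944/43.74 = 0.009016 hr
Wq(M/D/1) = ρ/(2(μ−λ)) = 0.004508 hr
Savings = 0.009016 − 0.004508 = 0.004508 hr

Final: 0.004508 hr


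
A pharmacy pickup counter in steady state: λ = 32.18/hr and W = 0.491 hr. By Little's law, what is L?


L = λW = 32.18·0.491 = 15.8004

Final: 15.8004


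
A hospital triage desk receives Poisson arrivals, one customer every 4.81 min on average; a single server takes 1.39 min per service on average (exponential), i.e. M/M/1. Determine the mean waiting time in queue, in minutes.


λ = 60/4.81 = 12.4740 /hr
μ = 60/1.39 = 43.1655 /hr
ρ = λ/μ = 12.4740/43.1655 = 0.2890
Wq = ρ/(μ−λ) = 0.2890/(43.1655−12.4740) = 0.009416 hr
In minutes: 0.009416·60 = 0.5649 min

Final: 0.5649 min


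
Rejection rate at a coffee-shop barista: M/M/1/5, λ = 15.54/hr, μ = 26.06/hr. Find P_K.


ρ = λ/μ = 15.54/26.06 = 0.5963
P_K = (1−ρ)ρ^K/(1−ρ^(K+1)) = (0.4037·0.075402)/(1 − 0.044963)
= 0.030439/0.955037 = 0.031872

Final: 0.031872


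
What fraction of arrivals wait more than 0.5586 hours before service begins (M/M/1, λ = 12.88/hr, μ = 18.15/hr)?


ρ = 12.88/18.15 = 0.7096
P(Wq > t) = ρ·e^{−(μ−λ)t} = 0.7096·e^{−2.9438}
= 0.7096·0.052664 = 0.037373

Final: 0.037373


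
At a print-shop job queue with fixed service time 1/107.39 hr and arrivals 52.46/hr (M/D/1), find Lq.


ρ = 52.46/107.39 = 0.4885
M/D/1: Lq = ρ²/(2(1−ρ)) = 0.2386/(2·0.5115) = 0.23327

Final: 0.23327


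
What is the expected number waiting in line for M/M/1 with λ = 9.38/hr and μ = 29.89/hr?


ρ = 9.38/29.89 = 0.3138
Lq = ρ²/(1−ρ) = 0.09848/0.6862 = 0.1435

Final: 0.1435


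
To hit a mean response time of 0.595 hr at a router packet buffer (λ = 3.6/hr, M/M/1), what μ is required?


W = 1/(μ−λ) ⇒ μ − λ = 1/W = 1/0.595 = 1.6807
μ = λ + 1/W = 3.6 + 1.6807 = 5.2807 per hr

Final: 5.2807 /hr


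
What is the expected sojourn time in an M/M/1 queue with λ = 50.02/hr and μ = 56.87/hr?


W = 1/(μ−λ) = 1/(56.87 − 50.02) = 1/6.85 = 0.1460 hr

Final: 0.1460 hr


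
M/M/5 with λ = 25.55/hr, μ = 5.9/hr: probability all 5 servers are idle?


a = λ/μ = 25.55/5.9 = 4.3305; ρ = a/c = 0.8661
Σ_{k=0}^{4} a^k/k! (terms k=0..4) = 1.00000 + 4.33051 + 9.37665 + 13.53522 + 14.65360 = 42.89598
Tail: a^5/(5!(1−ρ)) = 1522.98093/(120·0.1339) = 94.78468
P₀ = 1/(42.89598 + 94.78468) = 1/137.68066 = 0.007263

Final: 0.007263


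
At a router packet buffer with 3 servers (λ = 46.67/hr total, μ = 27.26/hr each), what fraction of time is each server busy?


ρ = λ/(cμ) = 46.67/(3·27.26) = 46.67/81.78 = 0.5707

Final: 0.5707


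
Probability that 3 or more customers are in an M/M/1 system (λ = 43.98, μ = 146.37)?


ρ = 43.98/146.37 = 0.3005
P(N ≥ n) = ρ^n = 0.3005^3 = 0.027127

Final: 0.027127


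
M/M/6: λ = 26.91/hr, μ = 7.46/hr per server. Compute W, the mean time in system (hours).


a = 3.6072; ρ = 0.6012; P₀ = 0.025804
Lq = P₀·a^c·ρ/(c!(1−ρ)²) = 0.29849
Wq = Lq/λ = 0.29849/26.91 = 0.01109 hr
W = Wq + 1/μ = 0.01109 + 0.13405 = 0.14514 hr

Final: 0.14514 hr


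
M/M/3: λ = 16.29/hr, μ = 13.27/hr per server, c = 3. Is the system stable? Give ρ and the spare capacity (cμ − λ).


Total capacity cμ = 3·13.27 = 39.81/hr
ρ = λ/(cμ) = 16.29/39.81 = 0.4092
Stable ⇔ ρ < 1: YES
Spare capacity = cμ − λ = 39.81 − 16.29 = 23.52/hr

Final: ρ = 0.4092; stable; margin = 23.52/hr


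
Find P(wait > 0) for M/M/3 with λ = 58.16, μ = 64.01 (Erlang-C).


a = λ/μ = 0.9086; ρ = a/3 = 0.3029
P₀ = 0.399884 (from M/M/c formula)
C(c,a) = [a^c/(c!(1−ρ))]·P₀ = [0.75012/(6·0.6971)]·0.399884
= 0.17933·0.399884 = 0.071713

Final: 0.071713


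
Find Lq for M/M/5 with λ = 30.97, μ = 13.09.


a = λ/μ = 2.3659; ρ = a/5 = 0.4732
P₀ = 0.092164
Lq = P₀·a^c·ρ / (c!·(1−ρ)²) = 0.092164·74.13235·0.4732/(120·0.27753)
= 0.09707

Final: 0.09707


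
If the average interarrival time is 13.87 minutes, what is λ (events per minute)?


λ = 1/(interarrival time) in consistent units.
1 minute = 1 min, so λ = 1/13.87 = 0.07210 per minute

Final: 0.07210 /min


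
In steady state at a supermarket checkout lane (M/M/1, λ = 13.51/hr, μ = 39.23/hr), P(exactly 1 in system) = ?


ρ = 13.51/39.23 = 0.3444
P_n = (1−ρ)·ρ^n = (1 − 0.3444)·0.3444^1 = 0.6556·0.344379 = 0.225782

Final: 0.225782


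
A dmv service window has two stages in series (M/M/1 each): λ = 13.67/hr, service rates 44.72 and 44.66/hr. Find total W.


Each node sees arrival rate λ = 13.67/hr (tandem ⇒ throughput preserved).
W₁ = 1/(μ₁−λ) = 1/(44.72−13.67) = 0.03221 hr
W₂ = 1/(μ₂−λ) = 1/(44.66−13.67) = 0.03227 hr
W_total = W₁ + W₂ = 0.03221 + 0.03227 = 0.06447 hr

Final: 0.06447 hr


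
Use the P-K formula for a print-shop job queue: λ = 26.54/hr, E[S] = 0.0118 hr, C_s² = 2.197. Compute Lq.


ρ = λ·E[S] = 26.54·0.0118 = 0.3132
Lq = ρ²(1+C_s²)/(2(1−ρ)) = 0.09808·(1+2.197)/(2·0.6868)
= 0.09808·3.1970/1.3737 = 0.22826

Final: 0.22826


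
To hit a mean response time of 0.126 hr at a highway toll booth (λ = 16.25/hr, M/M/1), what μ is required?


W = 1/(μ−λ) ⇒ μ − λ = 1/W = 1/0.126 = 7.9365
μ = λ + 1/W = 16.25 + 7.9365 = 24.1865 per hr

Final: 24.1865 /hr


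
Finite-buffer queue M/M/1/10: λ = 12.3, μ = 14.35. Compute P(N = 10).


ρ = λ/μ = 12.3/14.35 = 0.8571
P_K = (1−ρ)ρ^K/(1−ρ^(K+1)) = (0.1429·0.214058)/(1 − 0.183479)
= 0.030580/0.816521 = 0.037451

Final: 0.037451


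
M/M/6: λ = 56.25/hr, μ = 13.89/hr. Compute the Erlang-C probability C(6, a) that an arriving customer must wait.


a = λ/μ = 4.0497; ρ = a/6 = 0.6749
P₀ = 0.015761 (from M/M/c formula)
C(c,a) = [a^c/(c!(1−ρ))]·P₀ = [4410.84388/(720·0.3251)]·0.015761
= 18.84663·0.015761 = 0.297039

Final: 0.297039


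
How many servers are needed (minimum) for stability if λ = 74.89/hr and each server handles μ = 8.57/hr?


Stability requires cμ > λ ⇔ c > λ/μ.
λ/μ = 74.89/8.57 = 8.7386
Minimum integer c = ⌊8.7386⌋ + 1 = 9
Check: 9·8.57 = 77.13 > 74.89, while 8·8.57 = 68.56 ≤ 74.89

Final: 9 servers


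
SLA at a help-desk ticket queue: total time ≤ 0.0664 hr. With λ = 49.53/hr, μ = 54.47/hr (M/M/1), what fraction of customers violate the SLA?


W ~ Exponential(μ−λ) for M/M/1.
μ − λ = 54.47 − 49.53 = 4.9400
P(W > t) = e^{−(μ−λ)t} = e^{−0.3280} = 0.720351

Final: 0.720351


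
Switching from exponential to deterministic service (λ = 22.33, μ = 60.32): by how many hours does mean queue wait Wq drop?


ρ = 22.33/60.32 = 0.3702
Wq(M/M/1) = ρ/(μ−λ) = 0.3702/37.99 = 0.009744 hr
Wq(M/D/1) = ρ/(2(μ−λ)) = 0.004872 hr
Savings = 0.009744 − 0.004872 = 0.004872 hr

Final: 0.004872 hr


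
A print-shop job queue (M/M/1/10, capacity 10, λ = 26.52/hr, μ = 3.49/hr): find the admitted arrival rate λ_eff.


ρ = 7.5989; P_K = (1−ρ)ρ^10/(1−ρ^11) = 0.868401
λ_eff = λ(1 − P_K) = 26.52·(1 − 0.868401) = 26.52·0.131599 = 3.4900 /hr

Final: 3.4900 /hr


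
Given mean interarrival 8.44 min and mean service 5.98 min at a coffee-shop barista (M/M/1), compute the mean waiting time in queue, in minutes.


λ = 60/8.44 = 7.1090 /hr
μ = 60/5.98 = 10.0334 /hr
ρ = λ/μ = 7.1090/10.0334 = 0.7085
Wq = ρ/(μ−λ) = 0.7085/(10.0334−7.1090) = 0.24228 hr
In minutes: 0.24228·60 = 14.537 min

Final: 14.537 min


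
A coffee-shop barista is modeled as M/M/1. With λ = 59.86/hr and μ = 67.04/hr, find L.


ρ = λ/μ = 59.86/67.04 = 0.8929
L = ρ/(1−ρ) = 0.8929/(1 − 0.8929) = 0.8929/0.1071 = 8.3370

Final: 8.3370


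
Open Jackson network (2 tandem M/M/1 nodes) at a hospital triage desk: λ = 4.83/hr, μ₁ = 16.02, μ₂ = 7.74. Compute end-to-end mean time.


Each node sees arrival rate λ = 4.83/hr (tandem ⇒ throughput preserved).
W₁ = 1/(μ₁−λ) = 1/(16.02−4.83) = 0.08937 hr
W₂ = 1/(μ₂−λ) = 1/(7.74−4.83) = 0.34364 hr
W_total = W₁ + W₂ = 0.08937 + 0.34364 = 0.43301 hr

Final: 0.43301 hr


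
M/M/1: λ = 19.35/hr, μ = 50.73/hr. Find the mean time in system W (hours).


W = 1/(μ−λ) = 1/(50.73 − 19.35) = 1/31.38 = 0.03187 hr

Final: 0.03187 hr


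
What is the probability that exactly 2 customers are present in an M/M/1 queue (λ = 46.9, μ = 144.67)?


ρ = 46.9/144.67 = 0.3242
P_n = (1−ρ)·ρ^n = (1 − 0.3242)·0.3242^2 = 0.6758·0.105097 = 0.071026

Final: 0.071026


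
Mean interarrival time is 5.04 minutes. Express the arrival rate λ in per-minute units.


λ = 1/(interarrival time) in consistent units.
1 minute = 1 min, so λ = 1/5.04 = 0.1984 per minute

Final: 0.1984 /min


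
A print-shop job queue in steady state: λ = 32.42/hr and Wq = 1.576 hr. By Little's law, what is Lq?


Lq = λWq = 32.42·1.576 = 51.0939

Final: 51.0939


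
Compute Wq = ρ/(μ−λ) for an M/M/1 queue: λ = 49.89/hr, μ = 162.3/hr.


ρ = 49.89/162.3 = 0.3074
Wq = ρ/(μ−λ) = 0.3074/(162.3 − 49.89) = 0.3074/112.41 = 0.002735 hr

Final: 0.002735 hr


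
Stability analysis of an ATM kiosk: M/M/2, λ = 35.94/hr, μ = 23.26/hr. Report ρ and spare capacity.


Total capacity cμ = 2·23.26 = 46.52/hr
ρ = λ/(cμ) = 35.94/46.52 = 0.7726
Stable ⇔ ρ < 1: YES
Spare capacity = cμ − λ = 46.52 − 35.94 = 10.58/hr

Final: ρ = 0.7726; stable; margin = 10.58/hr


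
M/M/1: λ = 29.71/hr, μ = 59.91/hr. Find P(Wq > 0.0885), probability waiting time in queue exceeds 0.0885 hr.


ρ = 29.71/59.91 = 0.4959
P(Wq > t) = ρ·e^{−(μ−λ)t} = 0.4959·e^{−2.6727}
= 0.4959·0.069065 = 0.034250

Final: 0.034250


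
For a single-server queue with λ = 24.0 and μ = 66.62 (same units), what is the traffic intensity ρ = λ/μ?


ρ = λ/μ = 24.0/66.62 = 0.3603

Final: 0.3603


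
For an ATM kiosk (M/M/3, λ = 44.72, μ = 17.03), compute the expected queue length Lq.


a = λ/μ = 2.6260; ρ = a/3 = 0.8753
P₀ = 0.031970
Lq = P₀·a^c·ρ / (c!·(1−ρ)²) = 0.031970·18.10762·0.8753/(6·0.01555)
= 5.43273

Final: 5.43273


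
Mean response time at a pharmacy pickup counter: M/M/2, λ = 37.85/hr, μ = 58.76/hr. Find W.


a = 0.6441; ρ = 0.3221; P₀ = 0.512776
Lq = P₀·a^c·ρ/(c!(1−ρ)²) = 0.07455
Wq = Lq/λ = 0.07455/37.85 = 0.001970 hr
W = Wq + 1/μ = 0.001970 + 0.01702 = 0.01899 hr

Final: 0.01899 hr


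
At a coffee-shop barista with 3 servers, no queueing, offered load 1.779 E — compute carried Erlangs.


B(3,1.779) = 0.177059 (Erlang-B)
Carried load = a(1 − B) = 1.779·(1 − 0.177059) = 1.779·0.822941 = 1.4640 E

Final: 1.4640 Erlangs


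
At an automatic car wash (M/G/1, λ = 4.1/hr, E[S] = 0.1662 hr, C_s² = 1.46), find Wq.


ρ = λ·E[S] = 4.1·0.1662 = 0.6814
E[S²] = E[S]²(1+C_s²) = 0.1662²·(1+1.46) = 0.067951
Wq = λ·E[S²]/(2(1−ρ)) = 4.1·0.067951/(2·0.3186) = 0.43725 hr

Final: 0.43725 hr


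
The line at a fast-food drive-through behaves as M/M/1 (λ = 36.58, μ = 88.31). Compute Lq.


ρ = 36.58/88.31 = 0.4142
Lq = ρ²/(1−ρ) = 0.1716/0.5858 = 0.2929

Final: 0.2929


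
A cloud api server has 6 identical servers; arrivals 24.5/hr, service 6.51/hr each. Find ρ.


ρ = λ/(cμ) = 24.5/(6·6.51) = 24.5/39.06 = 0.6272

Final: 0.6272


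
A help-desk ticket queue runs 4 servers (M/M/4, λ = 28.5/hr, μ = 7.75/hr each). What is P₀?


a = λ/μ = 28.5/7.75 = 3.6774; ρ = a/c = 0.9194
Σ_{k=0}^{3} a^k/k! (terms k=0..3) = 1.00000 + 3.67742 + 6.76171 + 8.28854 = 19.72767
Tail: a^4/(4!(1−ρ)) = 182.88270/(24·0.08065) = 94.48940
P₀ = 1/(19.72767 + 94.48940) = 1/114.21707 = 0.008755

Final: 0.008755


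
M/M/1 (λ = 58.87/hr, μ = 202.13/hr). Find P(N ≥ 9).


ρ = 58.87/202.13 = 0.2912
P(N ≥ n) = ρ^n = 0.2912^9 = 0.00001508

Final: 0.00001508


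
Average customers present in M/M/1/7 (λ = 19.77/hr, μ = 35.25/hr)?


ρ = 19.77/35.25 = 0.5609
L = ρ[1 − (K+1)ρ^K + Kρ^(K+1)] / [(1−ρ)(1−ρ^(K+1))]
Numerator: 0.5609·(1 − 8·0.017456 + 7·0.009790) = 0.520966
Denominator: (0.4391)·(0.990210) = 0.434850
L = 0.520966/0.434850 = 1.1980

Final: 1.1980


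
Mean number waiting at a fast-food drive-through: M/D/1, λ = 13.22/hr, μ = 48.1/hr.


ρ = 13.22/48.1 = 0.2748
M/D/1: Lq = ρ²/(2(1−ρ)) = 0.07554/(2·0.7252) = 0.05208

Final: 0.05208


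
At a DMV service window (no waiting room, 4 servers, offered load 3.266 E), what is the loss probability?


B(c,a) = (a^c/c!) / Σ_{k=0}^{c} a^k/k!
a^4/4! = 4.740820
Σ terms (k=0..4): 1.00000 + 3.26600 + 5.33338 + 5.80627 + 4.74082 = 20.146469
B = 4.740820/20.146469 = 0.235318

Final: 0.235318


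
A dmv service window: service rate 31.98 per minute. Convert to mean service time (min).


Mean service time = 1/μ = 1/31.98 minute = 0.03127 minute
In minutes: 0.03127 × 1 = 0.03127 min

Final: 0.03127 min


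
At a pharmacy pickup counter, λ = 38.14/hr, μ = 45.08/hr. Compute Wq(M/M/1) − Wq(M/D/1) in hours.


ρ = 38.14/45.08 = 0.8461
Wq(M/M/1) = ρ/(μ−λ) = 0.8461/6.94 = 0.12191 hr
Wq(M/D/1) = ρ/(2(μ−λ)) = 0.06095 hr
Savings = 0.12191 − 0.06095 = 0.06095 hr

Final: 0.06095 hr


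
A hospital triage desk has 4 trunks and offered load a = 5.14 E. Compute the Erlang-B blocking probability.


B(c,a) = (a^c/c!) / Σ_{k=0}^{c} a^k/k!
a^4/4! = 29.083136
Σ terms (k=0..4): 1.00000 + 5.14000 + 13.20980 + 22.63279 + 29.08314 = 71.065727
B = 29.083136/71.065727 = 0.409243

Final: 0.409243


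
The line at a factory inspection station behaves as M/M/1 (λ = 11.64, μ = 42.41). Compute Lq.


ρ = 11.64/42.41 = 0.2745
Lq = ρ²/(1−ρ) = 0.07533/0.7255 = 0.1038

Final: 0.1038


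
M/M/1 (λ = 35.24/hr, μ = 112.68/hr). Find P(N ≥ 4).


ρ = 35.24/112.68 = 0.3127
P(N ≥ n) = ρ^n = 0.3127^4 = 0.009567

Final: 0.009567


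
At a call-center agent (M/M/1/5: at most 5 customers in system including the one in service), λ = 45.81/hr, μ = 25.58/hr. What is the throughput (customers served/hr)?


ρ = 1.7909; P_K = (1−ρ)ρ^5/(1−ρ^6) = 0.455412
λ_eff = λ(1 − P_K) = 45.81·(1 − 0.455412) = 45.81·0.544588 = 24.9476 /hr

Final: 24.9476 /hr


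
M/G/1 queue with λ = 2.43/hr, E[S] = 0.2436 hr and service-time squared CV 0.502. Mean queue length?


ρ = λ·E[S] = 2.43·0.2436 = 0.5919
Lq = ρ²(1+C_s²)/(2(1−ρ)) = 0.3504·(1+0.502)/(2·0.4081)
= 0.3504·1.5020/0.8161 = 0.64490

Final: 0.64490


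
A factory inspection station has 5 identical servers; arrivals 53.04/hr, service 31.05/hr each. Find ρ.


ρ = λ/(cμ) = 53.04/(5·31.05) = 53.04/155.25 = 0.3416

Final: 0.3416


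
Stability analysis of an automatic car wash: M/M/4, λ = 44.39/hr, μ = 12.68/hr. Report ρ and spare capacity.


Total capacity cμ = 4·12.68 = 50.72/hr
ρ = λ/(cμ) = 44.39/50.72 = 0.8752
Stable ⇔ ρ < 1: YES
Spare capacity = cμ − λ = 50.72 − 44.39 = 6.33/hr

Final: ρ = 0.8752; stable; margin = 6.33/hr


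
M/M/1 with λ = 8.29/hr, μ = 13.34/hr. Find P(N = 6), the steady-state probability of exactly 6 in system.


ρ = 8.29/13.34 = 0.6214
P_n = (1−ρ)·ρ^n = (1 − 0.6214)·0.6214^6 = 0.3786·0.057596 = 0.021804

Final: 0.021804


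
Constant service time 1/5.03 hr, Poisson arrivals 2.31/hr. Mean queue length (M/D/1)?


ρ = 2.31/5.03 = 0.4592
M/D/1: Lq = ρ²/(2(1−ρ)) = 0.2109/(2·0.5408) = 0.19501

Final: 0.19501


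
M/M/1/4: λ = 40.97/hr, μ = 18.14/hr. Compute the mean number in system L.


ρ = 40.97/18.14 = 2.2585
L = ρ[1 − (K+1)ρ^K + Kρ^(K+1)] / [(1−ρ)(1−ρ^(K+1))]
Numerator: 2.2585·(1 − 5·26.020445 + 4·58.768338) = 239.340515
Denominator: (-1.2585)·(-57.768338) = 72.704032
L = 239.340515/72.704032 = 3.2920

Final: 3.2920


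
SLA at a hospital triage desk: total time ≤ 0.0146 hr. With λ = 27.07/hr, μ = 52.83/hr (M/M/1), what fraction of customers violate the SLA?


W ~ Exponential(μ−λ) for M/M/1.
μ − λ = 52.83 − 27.07 = 25.7600
P(W > t) = e^{−(μ−λ)t} = e^{−0.3761} = 0.686536

Final: 0.686536


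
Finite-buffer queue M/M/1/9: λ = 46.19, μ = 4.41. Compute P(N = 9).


ρ = λ/μ = 46.19/4.41 = 10.4739
P_K = (1−ρ)ρ^K/(1−ρ^(K+1)) = (-9.4739·1516995718.335781)/(1 − 15888896197.262970)
= -14371900478.927189/-15888896196.262970 = 0.904525

Final: 0.904525


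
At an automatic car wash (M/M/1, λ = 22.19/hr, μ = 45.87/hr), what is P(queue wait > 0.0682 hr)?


ρ = 22.19/45.87 = 0.4838
P(Wq > t) = ρ·e^{−(μ−λ)t} = 0.4838·e^{−1.6150}
= 0.4838·0.198895 = 0.096217

Final: 0.096217


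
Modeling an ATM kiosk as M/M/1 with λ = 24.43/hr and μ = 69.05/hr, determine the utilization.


ρ = λ/μ = 24.43/69.05 = 0.3538

Final: 0.3538


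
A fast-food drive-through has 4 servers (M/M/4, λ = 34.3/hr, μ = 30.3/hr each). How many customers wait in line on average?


a = λ/μ = 1.1320; ρ = a/4 = 0.2830
P₀ = 0.321550
Lq = P₀·a^c·ρ / (c!·(1−ρ)²) = 0.321550·1.64212·0.2830/(24·0.51408)
= 0.01211

Final: 0.01211


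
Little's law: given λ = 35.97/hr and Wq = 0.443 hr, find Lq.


Lq = λWq = 35.97·0.443 = 15.9347

Final: 15.9347


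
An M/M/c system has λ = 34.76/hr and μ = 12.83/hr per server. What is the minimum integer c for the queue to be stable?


Stability requires cμ > λ ⇔ c > λ/μ.
λ/μ = 34.76/12.83 = 2.7093
Minimum integer c = ⌊2.7093⌋ + 1 = 3
Check: 3·12.83 = 38.49 > 34.76, while 2·12.83 = 25.66 ≤ 34.76

Final: 3 servers


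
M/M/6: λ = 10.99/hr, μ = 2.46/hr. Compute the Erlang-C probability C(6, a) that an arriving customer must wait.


a = λ/μ = 4.4675; ρ = a/6 = 0.7446
P₀ = 0.009527 (from M/M/c formula)
C(c,a) = [a^c/(c!(1−ρ))]·P₀ = [7950.15346/(720·0.2554)]·0.009527
= 43.23028·0.009527 = 0.411856

Final: 0.411856


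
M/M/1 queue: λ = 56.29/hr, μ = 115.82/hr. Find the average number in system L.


ρ = λ/μ = 56.29/115.82 = 0.4860
L = ρ/(1−ρ) = 0.4860/(1 − 0.4860) = 0.4860/0.5140 = 0.9456

Final: 0.9456


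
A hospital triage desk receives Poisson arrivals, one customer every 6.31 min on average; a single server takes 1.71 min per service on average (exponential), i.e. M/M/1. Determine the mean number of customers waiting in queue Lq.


λ = 60/6.31 = 9.5087 /hr
μ = 60/1.71 = 35.0877 /hr
ρ = λ/μ = 9.5087/35.0877 = 0.2710
Lq = ρ²/(1−ρ) = 0.07344/0.7290 = 0.1007

Final: 0.1007


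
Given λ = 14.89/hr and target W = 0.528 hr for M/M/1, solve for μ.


W = 1/(μ−λ) ⇒ μ − λ = 1/W = 1/0.528 = 1.8939
μ = λ + 1/W = 14.89 + 1.8939 = 16.7839 per hr

Final: 16.7839 /hr


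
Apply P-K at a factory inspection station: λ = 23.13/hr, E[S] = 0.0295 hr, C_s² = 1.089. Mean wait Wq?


ρ = λ·E[S] = 23.13·0.0295 = 0.6823
E[S²] = E[S]²(1+C_s²) = 0.0295²·(1+1.089) = 0.001818
Wq = λ·E[S²]/(2(1−ρ)) = 23.13·0.001818/(2·0.3177) = 0.06618 hr

Final: 0.06618 hr


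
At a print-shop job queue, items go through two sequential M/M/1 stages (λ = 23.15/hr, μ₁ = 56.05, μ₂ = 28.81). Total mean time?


Each node sees arrival rate λ = 23.15/hr (tandem ⇒ throughput preserved).
W₁ = 1/(μ₁−λ) = 1/(56.05−23.15) = 0.03040 hr
W₂ = 1/(μ₂−λ) = 1/(28.81−23.15) = 0.17668 hr
W_total = W₁ + W₂ = 0.03040 + 0.17668 = 0.20707 hr

Final: 0.20707 hr


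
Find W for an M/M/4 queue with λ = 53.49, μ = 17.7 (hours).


a = 3.0220; ρ = 0.7555; P₀ = 0.036493
Lq = P₀·a^c·ρ/(c!(1−ρ)²) = 1.60291
Wq = Lq/λ = 1.60291/53.49 = 0.02997 hr
W = Wq + 1/μ = 0.02997 + 0.05650 = 0.08646 hr

Final: 0.08646 hr


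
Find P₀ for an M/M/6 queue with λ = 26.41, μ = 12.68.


a = λ/μ = 26.41/12.68 = 2.0828; ρ = a/c = 0.3471
Σ_{k=0}^{5} a^k/k! (terms k=0..5) = 1.00000 + 2.08281 + 2.16904 + 1.50590 + 0.78413 + 0.32664 = 7.86851
Tail: a^6/(6!(1−ρ)) = 81.63848/(720·0.6529) = 0.17368
P₀ = 1/(7.86851 + 0.17368) = 1/8.04219 = 0.124344

Final: 0.124344


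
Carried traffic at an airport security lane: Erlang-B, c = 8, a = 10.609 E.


B(8,10.609) = 0.365938 (Erlang-B)
Carried load = a(1 − B) = 10.609·(1 − 0.365938) = 10.609·0.634062 = 6.7268 E

Final: 6.7268 Erlangs


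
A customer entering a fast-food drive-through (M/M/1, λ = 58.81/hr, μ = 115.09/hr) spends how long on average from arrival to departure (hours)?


W = 1/(μ−λ) = 1/(115.09 − 58.81) = 1/56.28 = 0.01777 hr

Final: 0.01777 hr


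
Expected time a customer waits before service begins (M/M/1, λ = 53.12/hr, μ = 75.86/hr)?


ρ = 53.12/75.86 = 0.7002
Wq = ρ/(μ−λ) = 0.7002/(75.86 − 53.12) = 0.7002/22.74 = 0.03079 hr

Final: 0.03079 hr


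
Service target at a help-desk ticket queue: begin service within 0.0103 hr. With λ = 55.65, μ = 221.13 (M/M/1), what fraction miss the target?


ρ = 55.65/221.13 = 0.2517
P(Wq > t) = ρ·e^{−(μ−λ)t} = 0.2517·e^{−1.7044}
= 0.2517·0.181873 = 0.045771

Final: 0.045771


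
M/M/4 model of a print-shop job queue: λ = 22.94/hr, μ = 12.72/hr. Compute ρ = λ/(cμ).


ρ = λ/(cμ) = 22.94/(4·12.72) = 22.94/50.88 = 0.4509

Final: 0.4509


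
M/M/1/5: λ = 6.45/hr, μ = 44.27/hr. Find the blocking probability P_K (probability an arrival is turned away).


ρ = λ/μ = 6.45/44.27 = 0.1457
P_K = (1−ρ)ρ^K/(1−ρ^(K+1)) = (0.8543·0.00006565)/(1 − 0.000009565)
= 0.00005609/0.999990 = 0.00005609

Final: 0.00005609


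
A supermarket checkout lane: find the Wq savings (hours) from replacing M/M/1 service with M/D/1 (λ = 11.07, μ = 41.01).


ρ = 11.07/41.01 = 0.2699
Wq(M/M/1) = ρ/(μ−λ) = 0.2699/29.94 = 0.009016 hr
Wq(M/D/1) = ρ/(2(μ−λ)) = 0.004508 hr
Savings = 0.009016 − 0.004508 = 0.004508 hr

Final: 0.004508 hr


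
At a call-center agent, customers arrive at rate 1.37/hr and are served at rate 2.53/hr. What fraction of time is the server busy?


ρ = λ/μ = 1.37/2.53 = 0.5415

Final: 0.5415


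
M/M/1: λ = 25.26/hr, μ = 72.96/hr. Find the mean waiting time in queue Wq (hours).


ρ = 25.26/72.96 = 0.3462
Wq = ρ/(μ−λ) = 0.3462/(72.96 − 25.26) = 0.3462/47.70 = 0.007258 hr

Final: 0.007258 hr


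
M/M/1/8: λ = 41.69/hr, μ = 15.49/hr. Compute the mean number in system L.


ρ = 41.69/15.49 = 2.6914
L = ρ[1 − (K+1)ρ^K + Kρ^(K+1)] / [(1−ρ)(1−ρ^(K+1))]
Numerator: 2.6914·(1 − 9·2753.238405 + 8·7410.103881) = 92861.004150
Denominator: (-1.6914)·(-7409.103881) = 12531.860663
L = 92861.004150/12531.860663 = 7.4100

Final: 7.4100


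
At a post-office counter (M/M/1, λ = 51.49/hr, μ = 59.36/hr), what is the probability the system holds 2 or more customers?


ρ = 51.49/59.36 = 0.8674
P(N ≥ n) = ρ^n = 0.8674^2 = 0.752416

Final: 0.752416


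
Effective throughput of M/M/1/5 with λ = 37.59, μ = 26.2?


ρ = 1.4347; P_K = (1−ρ)ρ^5/(1−ρ^6) = 0.342244
λ_eff = λ(1 − P_K) = 37.59·(1 − 0.342244) = 37.59·0.657756 = 24.7250 /hr

Final: 24.7250 /hr


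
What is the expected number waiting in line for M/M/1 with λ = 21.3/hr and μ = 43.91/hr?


ρ = 21.3/43.91 = 0.4851
Lq = ρ²/(1−ρ) = 0.2353/0.5149 = 0.4570

Final: 0.4570


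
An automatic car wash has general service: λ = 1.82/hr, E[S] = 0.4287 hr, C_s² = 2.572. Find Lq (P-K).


ρ = λ·E[S] = 1.82·0.4287 = 0.7802
Lq = ρ²(1+C_s²)/(2(1−ρ)) = 0.6088·(1+2.572)/(2·0.2198)
= 0.6088·3.5720/0.4395 = 4.94733

Final: 4.94733


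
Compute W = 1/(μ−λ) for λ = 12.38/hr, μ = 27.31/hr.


W = 1/(μ−λ) = 1/(27.31 − 12.38) = 1/14.93 = 0.06698 hr

Final: 0.06698 hr


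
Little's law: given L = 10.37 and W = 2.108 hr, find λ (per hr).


λ = L/W = 10.37/2.108 = 4.9194 /hr

Final: 4.9194 /hr


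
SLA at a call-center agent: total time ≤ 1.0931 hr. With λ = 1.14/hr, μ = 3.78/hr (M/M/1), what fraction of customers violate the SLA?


W ~ Exponential(μ−λ) for M/M/1.
μ − λ = 3.78 − 1.14 = 2.6400
P(W > t) = e^{−(μ−λ)t} = e^{−2.8858} = 0.055811

Final: 0.055811
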